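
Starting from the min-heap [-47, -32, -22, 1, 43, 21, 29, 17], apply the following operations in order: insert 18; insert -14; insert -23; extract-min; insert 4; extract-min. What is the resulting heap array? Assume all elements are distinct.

insert 18:
  append 18 at index 8 → [-47, -32, -22, 1, 43, 21, 29, 17, 18] (no swap needed)
insert -14:
  append -14 at index 9 → [-47, -32, -22, 1, 43, 21, 29, 17, 18, -14]
  -14 < parent 43 at index 4, swap → [-47, -32, -22, 1, -14, 21, 29, 17, 18, 43]
insert -23:
  append -23 at index 10 → [-47, -32, -22, 1, -14, 21, 29, 17, 18, 43, -23]
  -23 < parent -14 at index 4, swap → [-47, -32, -22, 1, -23, 21, 29, 17, 18, 43, -14]
extract-min → returns -47:
  remove root -47; move last element -14 to root → [-14, -32, -22, 1, -23, 21, 29, 17, 18, 43]
  -14 vs smaller child -32 at index 1, swap → [-32, -14, -22, 1, -23, 21, 29, 17, 18, 43]
  -14 vs smaller child -23 at index 4, swap → [-32, -23, -22, 1, -14, 21, 29, 17, 18, 43]
insert 4:
  append 4 at index 10 → [-32, -23, -22, 1, -14, 21, 29, 17, 18, 43, 4] (no swap needed)
extract-min → returns -32:
  remove root -32; move last element 4 to root → [4, -23, -22, 1, -14, 21, 29, 17, 18, 43]
  4 vs smaller child -23 at index 1, swap → [-23, 4, -22, 1, -14, 21, 29, 17, 18, 43]
  4 vs smaller child -14 at index 4, swap → [-23, -14, -22, 1, 4, 21, 29, 17, 18, 43]

[-23, -14, -22, 1, 4, 21, 29, 17, 18, 43]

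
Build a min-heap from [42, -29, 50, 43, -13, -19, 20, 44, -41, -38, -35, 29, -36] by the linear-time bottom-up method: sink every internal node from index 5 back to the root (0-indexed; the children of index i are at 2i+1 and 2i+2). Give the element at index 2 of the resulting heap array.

sift down from index 5:
  -19 vs smaller child -36 at index 12, swap → [42, -29, 50, 43, -13, -36, 20, 44, -41, -38, -35, 29, -19]
sift down from index 4:
  -13 vs smaller child -38 at index 9, swap → [42, -29, 50, 43, -38, -36, 20, 44, -41, -13, -35, 29, -19]
sift down from index 3:
  43 vs smaller child -41 at index 8, swap → [42, -29, 50, -41, -38, -36, 20, 44, 43, -13, -35, 29, -19]
sift down from index 2:
  50 vs smaller child -36 at index 5, swap → [42, -29, -36, -41, -38, 50, 20, 44, 43, -13, -35, 29, -19]
  50 vs smaller child -19 at index 12, swap → [42, -29, -36, -41, -38, -19, 20, 44, 43, -13, -35, 29, 50]
sift down from index 1:
  -29 vs smaller child -41 at index 3, swap → [42, -41, -36, -29, -38, -19, 20, 44, 43, -13, -35, 29, 50]
sift down from index 0:
  42 vs smaller child -41 at index 1, swap → [-41, 42, -36, -29, -38, -19, 20, 44, 43, -13, -35, 29, 50]
  42 vs smaller child -38 at index 4, swap → [-41, -38, -36, -29, 42, -19, 20, 44, 43, -13, -35, 29, 50]
  42 vs smaller child -35 at index 10, swap → [-41, -38, -36, -29, -35, -19, 20, 44, 43, -13, 42, 29, 50]
resulting array: [-41, -38, -36, -29, -35, -19, 20, 44, 43, -13, 42, 29, 50]

-36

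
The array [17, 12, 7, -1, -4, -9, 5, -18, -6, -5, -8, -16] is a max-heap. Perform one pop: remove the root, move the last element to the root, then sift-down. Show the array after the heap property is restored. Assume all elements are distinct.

[12, -1, 7, -6, -4, -9, 5, -18, -16, -5, -8]

remove root 17; move last element -16 to root → [-16, 12, 7, -1, -4, -9, 5, -18, -6, -5, -8]
-16 vs larger child 12 at index 1, swap → [12, -16, 7, -1, -4, -9, 5, -18, -6, -5, -8]
-16 vs larger child -1 at index 3, swap → [12, -1, 7, -16, -4, -9, 5, -18, -6, -5, -8]
-16 vs larger child -6 at index 8, swap → [12, -1, 7, -6, -4, -9, 5, -18, -16, -5, -8]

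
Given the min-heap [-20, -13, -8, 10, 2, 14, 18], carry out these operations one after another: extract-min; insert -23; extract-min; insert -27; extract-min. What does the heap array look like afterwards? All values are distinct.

extract-min → returns -20:
  remove root -20; move last element 18 to root → [18, -13, -8, 10, 2, 14]
  18 vs smaller child -13 at index 1, swap → [-13, 18, -8, 10, 2, 14]
  18 vs smaller child 2 at index 4, swap → [-13, 2, -8, 10, 18, 14]
insert -23:
  append -23 at index 6 → [-13, 2, -8, 10, 18, 14, -23]
  -23 < parent -8 at index 2, swap → [-13, 2, -23, 10, 18, 14, -8]
  -23 < parent -13 at index 0, swap → [-23, 2, -13, 10, 18, 14, -8]
extract-min → returns -23:
  remove root -23; move last element -8 to root → [-8, 2, -13, 10, 18, 14]
  -8 vs smaller child -13 at index 2, swap → [-13, 2, -8, 10, 18, 14]
insert -27:
  append -27 at index 6 → [-13, 2, -8, 10, 18, 14, -27]
  -27 < parent -8 at index 2, swap → [-13, 2, -27, 10, 18, 14, -8]
  -27 < parent -13 at index 0, swap → [-27, 2, -13, 10, 18, 14, -8]
extract-min → returns -27:
  remove root -27; move last element -8 to root → [-8, 2, -13, 10, 18, 14]
  -8 vs smaller child -13 at index 2, swap → [-13, 2, -8, 10, 18, 14]

[-13, 2, -8, 10, 18, 14]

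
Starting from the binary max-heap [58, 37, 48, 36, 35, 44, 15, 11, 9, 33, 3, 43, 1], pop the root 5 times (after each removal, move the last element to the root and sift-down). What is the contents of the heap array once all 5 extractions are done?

[36, 35, 15, 33, 9, 1, 3, 11]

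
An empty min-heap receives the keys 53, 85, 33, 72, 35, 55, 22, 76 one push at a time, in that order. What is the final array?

Insert 53:
  append 53 at index 0 → [53] (no swap needed)
Insert 85:
  append 85 at index 1 → [53, 85] (no swap needed)
Insert 33:
  append 33 at index 2 → [53, 85, 33]
  33 < parent 53 at index 0, swap → [33, 85, 53]
Insert 72:
  append 72 at index 3 → [33, 85, 53, 72]
  72 < parent 85 at index 1, swap → [33, 72, 53, 85]
Insert 35:
  append 35 at index 4 → [33, 72, 53, 85, 35]
  35 < parent 72 at index 1, swap → [33, 35, 53, 85, 72]
Insert 55:
  append 55 at index 5 → [33, 35, 53, 85, 72, 55] (no swap needed)
Insert 22:
  append 22 at index 6 → [33, 35, 53, 85, 72, 55, 22]
  22 < parent 53 at index 2, swap → [33, 35, 22, 85, 72, 55, 53]
  22 < parent 33 at index 0, swap → [22, 35, 33, 85, 72, 55, 53]
Insert 76:
  append 76 at index 7 → [22, 35, 33, 85, 72, 55, 53, 76]
  76 < parent 85 at index 3, swap → [22, 35, 33, 76, 72, 55, 53, 85]

[22, 35, 33, 76, 72, 55, 53, 85]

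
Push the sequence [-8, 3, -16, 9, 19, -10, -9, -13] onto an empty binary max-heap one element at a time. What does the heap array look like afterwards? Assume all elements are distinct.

[19, 9, -9, -8, 3, -16, -10, -13]

Insert -8:
  append -8 at index 0 → [-8] (no swap needed)
Insert 3:
  append 3 at index 1 → [-8, 3]
  3 > parent -8 at index 0, swap → [3, -8]
Insert -16:
  append -16 at index 2 → [3, -8, -16] (no swap needed)
Insert 9:
  append 9 at index 3 → [3, -8, -16, 9]
  9 > parent -8 at index 1, swap → [3, 9, -16, -8]
  9 > parent 3 at index 0, swap → [9, 3, -16, -8]
Insert 19:
  append 19 at index 4 → [9, 3, -16, -8, 19]
  19 > parent 3 at index 1, swap → [9, 19, -16, -8, 3]
  19 > parent 9 at index 0, swap → [19, 9, -16, -8, 3]
Insert -10:
  append -10 at index 5 → [19, 9, -16, -8, 3, -10]
  -10 > parent -16 at index 2, swap → [19, 9, -10, -8, 3, -16]
Insert -9:
  append -9 at index 6 → [19, 9, -10, -8, 3, -16, -9]
  -9 > parent -10 at index 2, swap → [19, 9, -9, -8, 3, -16, -10]
Insert -13:
  append -13 at index 7 → [19, 9, -9, -8, 3, -16, -10, -13] (no swap needed)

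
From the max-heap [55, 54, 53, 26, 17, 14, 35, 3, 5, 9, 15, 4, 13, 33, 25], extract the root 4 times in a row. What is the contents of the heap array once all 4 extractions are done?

[33, 26, 14, 25, 17, 4, 13, 3, 5, 9, 15]

extract-max #1 returns 55:
  remove root 55; move last element 25 to root → [25, 54, 53, 26, 17, 14, 35, 3, 5, 9, 15, 4, 13, 33]
  25 vs larger child 54 at index 1, swap → [54, 25, 53, 26, 17, 14, 35, 3, 5, 9, 15, 4, 13, 33]
  25 vs larger child 26 at index 3, swap → [54, 26, 53, 25, 17, 14, 35, 3, 5, 9, 15, 4, 13, 33]
extract-max #2 returns 54:
  remove root 54; move last element 33 to root → [33, 26, 53, 25, 17, 14, 35, 3, 5, 9, 15, 4, 13]
  33 vs larger child 53 at index 2, swap → [53, 26, 33, 25, 17, 14, 35, 3, 5, 9, 15, 4, 13]
  33 vs larger child 35 at index 6, swap → [53, 26, 35, 25, 17, 14, 33, 3, 5, 9, 15, 4, 13]
extract-max #3 returns 53:
  remove root 53; move last element 13 to root → [13, 26, 35, 25, 17, 14, 33, 3, 5, 9, 15, 4]
  13 vs larger child 35 at index 2, swap → [35, 26, 13, 25, 17, 14, 33, 3, 5, 9, 15, 4]
  13 vs larger child 33 at index 6, swap → [35, 26, 33, 25, 17, 14, 13, 3, 5, 9, 15, 4]
extract-max #4 returns 35:
  remove root 35; move last element 4 to root → [4, 26, 33, 25, 17, 14, 13, 3, 5, 9, 15]
  4 vs larger child 33 at index 2, swap → [33, 26, 4, 25, 17, 14, 13, 3, 5, 9, 15]
  4 vs larger child 14 at index 5, swap → [33, 26, 14, 25, 17, 4, 13, 3, 5, 9, 15]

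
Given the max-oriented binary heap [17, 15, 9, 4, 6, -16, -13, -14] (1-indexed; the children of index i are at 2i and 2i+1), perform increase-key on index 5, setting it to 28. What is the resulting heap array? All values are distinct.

set index 5 from 6 to 28 → [17, 15, 9, 4, 28, -16, -13, -14]
28 > parent 15 at index 2, swap → [17, 28, 9, 4, 15, -16, -13, -14]
28 > parent 17 at index 1, swap → [28, 17, 9, 4, 15, -16, -13, -14]

[28, 17, 9, 4, 15, -16, -13, -14]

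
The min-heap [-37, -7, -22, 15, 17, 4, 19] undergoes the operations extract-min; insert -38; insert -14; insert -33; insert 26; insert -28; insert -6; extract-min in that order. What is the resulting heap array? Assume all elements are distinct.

extract-min → returns -37:
  remove root -37; move last element 19 to root → [19, -7, -22, 15, 17, 4]
  19 vs smaller child -22 at index 2, swap → [-22, -7, 19, 15, 17, 4]
  19 vs only child 4 at index 5, swap → [-22, -7, 4, 15, 17, 19]
insert -38:
  append -38 at index 6 → [-22, -7, 4, 15, 17, 19, -38]
  -38 < parent 4 at index 2, swap → [-22, -7, -38, 15, 17, 19, 4]
  -38 < parent -22 at index 0, swap → [-38, -7, -22, 15, 17, 19, 4]
insert -14:
  append -14 at index 7 → [-38, -7, -22, 15, 17, 19, 4, -14]
  -14 < parent 15 at index 3, swap → [-38, -7, -22, -14, 17, 19, 4, 15]
  -14 < parent -7 at index 1, swap → [-38, -14, -22, -7, 17, 19, 4, 15]
insert -33:
  append -33 at index 8 → [-38, -14, -22, -7, 17, 19, 4, 15, -33]
  -33 < parent -7 at index 3, swap → [-38, -14, -22, -33, 17, 19, 4, 15, -7]
  -33 < parent -14 at index 1, swap → [-38, -33, -22, -14, 17, 19, 4, 15, -7]
insert 26:
  append 26 at index 9 → [-38, -33, -22, -14, 17, 19, 4, 15, -7, 26] (no swap needed)
insert -28:
  append -28 at index 10 → [-38, -33, -22, -14, 17, 19, 4, 15, -7, 26, -28]
  -28 < parent 17 at index 4, swap → [-38, -33, -22, -14, -28, 19, 4, 15, -7, 26, 17]
insert -6:
  append -6 at index 11 → [-38, -33, -22, -14, -28, 19, 4, 15, -7, 26, 17, -6]
  -6 < parent 19 at index 5, swap → [-38, -33, -22, -14, -28, -6, 4, 15, -7, 26, 17, 19]
extract-min → returns -38:
  remove root -38; move last element 19 to root → [19, -33, -22, -14, -28, -6, 4, 15, -7, 26, 17]
  19 vs smaller child -33 at index 1, swap → [-33, 19, -22, -14, -28, -6, 4, 15, -7, 26, 17]
  19 vs smaller child -28 at index 4, swap → [-33, -28, -22, -14, 19, -6, 4, 15, -7, 26, 17]
  19 vs smaller child 17 at index 10, swap → [-33, -28, -22, -14, 17, -6, 4, 15, -7, 26, 19]

[-33, -28, -22, -14, 17, -6, 4, 15, -7, 26, 19]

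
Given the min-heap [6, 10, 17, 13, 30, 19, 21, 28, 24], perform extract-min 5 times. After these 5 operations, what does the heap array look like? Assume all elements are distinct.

extract-min #1 returns 6:
  remove root 6; move last element 24 to root → [24, 10, 17, 13, 30, 19, 21, 28]
  24 vs smaller child 10 at index 1, swap → [10, 24, 17, 13, 30, 19, 21, 28]
  24 vs smaller child 13 at index 3, swap → [10, 13, 17, 24, 30, 19, 21, 28]
extract-min #2 returns 10:
  remove root 10; move last element 28 to root → [28, 13, 17, 24, 30, 19, 21]
  28 vs smaller child 13 at index 1, swap → [13, 28, 17, 24, 30, 19, 21]
  28 vs smaller child 24 at index 3, swap → [13, 24, 17, 28, 30, 19, 21]
extract-min #3 returns 13:
  remove root 13; move last element 21 to root → [21, 24, 17, 28, 30, 19]
  21 vs smaller child 17 at index 2, swap → [17, 24, 21, 28, 30, 19]
  21 vs only child 19 at index 5, swap → [17, 24, 19, 28, 30, 21]
extract-min #4 returns 17:
  remove root 17; move last element 21 to root → [21, 24, 19, 28, 30]
  21 vs smaller child 19 at index 2, swap → [19, 24, 21, 28, 30]
extract-min #5 returns 19:
  remove root 19; move last element 30 to root → [30, 24, 21, 28]
  30 vs smaller child 21 at index 2, swap → [21, 24, 30, 28]

[21, 24, 30, 28]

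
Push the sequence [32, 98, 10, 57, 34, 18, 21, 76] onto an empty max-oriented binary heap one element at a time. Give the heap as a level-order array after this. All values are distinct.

Insert 32:
  append 32 at index 0 → [32] (no swap needed)
Insert 98:
  append 98 at index 1 → [32, 98]
  98 > parent 32 at index 0, swap → [98, 32]
Insert 10:
  append 10 at index 2 → [98, 32, 10] (no swap needed)
Insert 57:
  append 57 at index 3 → [98, 32, 10, 57]
  57 > parent 32 at index 1, swap → [98, 57, 10, 32]
Insert 34:
  append 34 at index 4 → [98, 57, 10, 32, 34] (no swap needed)
Insert 18:
  append 18 at index 5 → [98, 57, 10, 32, 34, 18]
  18 > parent 10 at index 2, swap → [98, 57, 18, 32, 34, 10]
Insert 21:
  append 21 at index 6 → [98, 57, 18, 32, 34, 10, 21]
  21 > parent 18 at index 2, swap → [98, 57, 21, 32, 34, 10, 18]
Insert 76:
  append 76 at index 7 → [98, 57, 21, 32, 34, 10, 18, 76]
  76 > parent 32 at index 3, swap → [98, 57, 21, 76, 34, 10, 18, 32]
  76 > parent 57 at index 1, swap → [98, 76, 21, 57, 34, 10, 18, 32]

[98, 76, 21, 57, 34, 10, 18, 32]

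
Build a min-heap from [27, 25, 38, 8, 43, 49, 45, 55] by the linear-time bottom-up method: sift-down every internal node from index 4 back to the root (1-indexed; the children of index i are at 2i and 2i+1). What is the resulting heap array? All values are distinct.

sift down from index 4: already satisfies heap property
sift down from index 3: already satisfies heap property
sift down from index 2:
  25 vs smaller child 8 at index 4, swap → [27, 8, 38, 25, 43, 49, 45, 55]
sift down from index 1:
  27 vs smaller child 8 at index 2, swap → [8, 27, 38, 25, 43, 49, 45, 55]
  27 vs smaller child 25 at index 4, swap → [8, 25, 38, 27, 43, 49, 45, 55]

[8, 25, 38, 27, 43, 49, 45, 55]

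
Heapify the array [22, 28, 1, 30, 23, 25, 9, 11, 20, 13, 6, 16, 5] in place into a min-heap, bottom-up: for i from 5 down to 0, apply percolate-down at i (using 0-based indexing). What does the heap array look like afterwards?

sift down from index 5:
  25 vs smaller child 5 at index 12, swap → [22, 28, 1, 30, 23, 5, 9, 11, 20, 13, 6, 16, 25]
sift down from index 4:
  23 vs smaller child 6 at index 10, swap → [22, 28, 1, 30, 6, 5, 9, 11, 20, 13, 23, 16, 25]
sift down from index 3:
  30 vs smaller child 11 at index 7, swap → [22, 28, 1, 11, 6, 5, 9, 30, 20, 13, 23, 16, 25]
sift down from index 2: already satisfies heap property
sift down from index 1:
  28 vs smaller child 6 at index 4, swap → [22, 6, 1, 11, 28, 5, 9, 30, 20, 13, 23, 16, 25]
  28 vs smaller child 13 at index 9, swap → [22, 6, 1, 11, 13, 5, 9, 30, 20, 28, 23, 16, 25]
sift down from index 0:
  22 vs smaller child 1 at index 2, swap → [1, 6, 22, 11, 13, 5, 9, 30, 20, 28, 23, 16, 25]
  22 vs smaller child 5 at index 5, swap → [1, 6, 5, 11, 13, 22, 9, 30, 20, 28, 23, 16, 25]
  22 vs smaller child 16 at index 11, swap → [1, 6, 5, 11, 13, 16, 9, 30, 20, 28, 23, 22, 25]

[1, 6, 5, 11, 13, 16, 9, 30, 20, 28, 23, 22, 25]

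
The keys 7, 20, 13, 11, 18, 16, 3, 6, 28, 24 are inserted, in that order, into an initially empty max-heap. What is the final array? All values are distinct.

[28, 24, 16, 18, 20, 13, 3, 6, 7, 11]

Insert 7:
  append 7 at index 0 → [7] (no swap needed)
Insert 20:
  append 20 at index 1 → [7, 20]
  20 > parent 7 at index 0, swap → [20, 7]
Insert 13:
  append 13 at index 2 → [20, 7, 13] (no swap needed)
Insert 11:
  append 11 at index 3 → [20, 7, 13, 11]
  11 > parent 7 at index 1, swap → [20, 11, 13, 7]
Insert 18:
  append 18 at index 4 → [20, 11, 13, 7, 18]
  18 > parent 11 at index 1, swap → [20, 18, 13, 7, 11]
Insert 16:
  append 16 at index 5 → [20, 18, 13, 7, 11, 16]
  16 > parent 13 at index 2, swap → [20, 18, 16, 7, 11, 13]
Insert 3:
  append 3 at index 6 → [20, 18, 16, 7, 11, 13, 3] (no swap needed)
Insert 6:
  append 6 at index 7 → [20, 18, 16, 7, 11, 13, 3, 6] (no swap needed)
Insert 28:
  append 28 at index 8 → [20, 18, 16, 7, 11, 13, 3, 6, 28]
  28 > parent 7 at index 3, swap → [20, 18, 16, 28, 11, 13, 3, 6, 7]
  28 > parent 18 at index 1, swap → [20, 28, 16, 18, 11, 13, 3, 6, 7]
  28 > parent 20 at index 0, swap → [28, 20, 16, 18, 11, 13, 3, 6, 7]
Insert 24:
  append 24 at index 9 → [28, 20, 16, 18, 11, 13, 3, 6, 7, 24]
  24 > parent 11 at index 4, swap → [28, 20, 16, 18, 24, 13, 3, 6, 7, 11]
  24 > parent 20 at index 1, swap → [28, 24, 16, 18, 20, 13, 3, 6, 7, 11]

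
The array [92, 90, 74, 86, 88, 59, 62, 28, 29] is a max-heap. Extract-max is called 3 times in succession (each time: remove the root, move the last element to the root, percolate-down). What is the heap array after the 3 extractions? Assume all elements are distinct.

[86, 62, 74, 28, 29, 59]

extract-max #1 returns 92:
  remove root 92; move last element 29 to root → [29, 90, 74, 86, 88, 59, 62, 28]
  29 vs larger child 90 at index 1, swap → [90, 29, 74, 86, 88, 59, 62, 28]
  29 vs larger child 88 at index 4, swap → [90, 88, 74, 86, 29, 59, 62, 28]
extract-max #2 returns 90:
  remove root 90; move last element 28 to root → [28, 88, 74, 86, 29, 59, 62]
  28 vs larger child 88 at index 1, swap → [88, 28, 74, 86, 29, 59, 62]
  28 vs larger child 86 at index 3, swap → [88, 86, 74, 28, 29, 59, 62]
extract-max #3 returns 88:
  remove root 88; move last element 62 to root → [62, 86, 74, 28, 29, 59]
  62 vs larger child 86 at index 1, swap → [86, 62, 74, 28, 29, 59]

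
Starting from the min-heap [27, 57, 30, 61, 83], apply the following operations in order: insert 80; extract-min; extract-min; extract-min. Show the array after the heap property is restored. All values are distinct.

[61, 83, 80]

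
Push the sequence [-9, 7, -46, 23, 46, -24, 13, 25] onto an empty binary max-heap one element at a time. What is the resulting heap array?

Insert -9:
  append -9 at index 0 → [-9] (no swap needed)
Insert 7:
  append 7 at index 1 → [-9, 7]
  7 > parent -9 at index 0, swap → [7, -9]
Insert -46:
  append -46 at index 2 → [7, -9, -46] (no swap needed)
Insert 23:
  append 23 at index 3 → [7, -9, -46, 23]
  23 > parent -9 at index 1, swap → [7, 23, -46, -9]
  23 > parent 7 at index 0, swap → [23, 7, -46, -9]
Insert 46:
  append 46 at index 4 → [23, 7, -46, -9, 46]
  46 > parent 7 at index 1, swap → [23, 46, -46, -9, 7]
  46 > parent 23 at index 0, swap → [46, 23, -46, -9, 7]
Insert -24:
  append -24 at index 5 → [46, 23, -46, -9, 7, -24]
  -24 > parent -46 at index 2, swap → [46, 23, -24, -9, 7, -46]
Insert 13:
  append 13 at index 6 → [46, 23, -24, -9, 7, -46, 13]
  13 > parent -24 at index 2, swap → [46, 23, 13, -9, 7, -46, -24]
Insert 25:
  append 25 at index 7 → [46, 23, 13, -9, 7, -46, -24, 25]
  25 > parent -9 at index 3, swap → [46, 23, 13, 25, 7, -46, -24, -9]
  25 > parent 23 at index 1, swap → [46, 25, 13, 23, 7, -46, -24, -9]

[46, 25, 13, 23, 7, -46, -24, -9]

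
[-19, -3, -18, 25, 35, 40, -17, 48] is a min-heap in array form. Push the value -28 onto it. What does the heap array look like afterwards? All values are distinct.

[-28, -19, -18, -3, 35, 40, -17, 48, 25]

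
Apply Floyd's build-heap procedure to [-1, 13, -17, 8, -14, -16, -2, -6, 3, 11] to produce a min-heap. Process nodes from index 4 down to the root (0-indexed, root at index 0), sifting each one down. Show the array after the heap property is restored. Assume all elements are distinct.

[-17, -14, -16, -6, 11, -1, -2, 8, 3, 13]

sift down from index 4: already satisfies heap property
sift down from index 3:
  8 vs smaller child -6 at index 7, swap → [-1, 13, -17, -6, -14, -16, -2, 8, 3, 11]
sift down from index 2: already satisfies heap property
sift down from index 1:
  13 vs smaller child -14 at index 4, swap → [-1, -14, -17, -6, 13, -16, -2, 8, 3, 11]
  13 vs only child 11 at index 9, swap → [-1, -14, -17, -6, 11, -16, -2, 8, 3, 13]
sift down from index 0:
  -1 vs smaller child -17 at index 2, swap → [-17, -14, -1, -6, 11, -16, -2, 8, 3, 13]
  -1 vs smaller child -16 at index 5, swap → [-17, -14, -16, -6, 11, -1, -2, 8, 3, 13]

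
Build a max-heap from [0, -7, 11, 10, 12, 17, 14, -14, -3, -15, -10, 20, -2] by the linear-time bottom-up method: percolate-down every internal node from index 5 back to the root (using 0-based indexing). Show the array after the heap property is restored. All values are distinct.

[20, 12, 17, 10, -7, 11, 14, -14, -3, -15, -10, 0, -2]

sift down from index 5:
  17 vs larger child 20 at index 11, swap → [0, -7, 11, 10, 12, 20, 14, -14, -3, -15, -10, 17, -2]
sift down from index 4: already satisfies heap property
sift down from index 3: already satisfies heap property
sift down from index 2:
  11 vs larger child 20 at index 5, swap → [0, -7, 20, 10, 12, 11, 14, -14, -3, -15, -10, 17, -2]
  11 vs larger child 17 at index 11, swap → [0, -7, 20, 10, 12, 17, 14, -14, -3, -15, -10, 11, -2]
sift down from index 1:
  -7 vs larger child 12 at index 4, swap → [0, 12, 20, 10, -7, 17, 14, -14, -3, -15, -10, 11, -2]
sift down from index 0:
  0 vs larger child 20 at index 2, swap → [20, 12, 0, 10, -7, 17, 14, -14, -3, -15, -10, 11, -2]
  0 vs larger child 17 at index 5, swap → [20, 12, 17, 10, -7, 0, 14, -14, -3, -15, -10, 11, -2]
  0 vs larger child 11 at index 11, swap → [20, 12, 17, 10, -7, 11, 14, -14, -3, -15, -10, 0, -2]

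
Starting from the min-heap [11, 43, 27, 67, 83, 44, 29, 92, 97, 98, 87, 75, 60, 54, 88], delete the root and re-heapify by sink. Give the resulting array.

[27, 43, 29, 67, 83, 44, 54, 92, 97, 98, 87, 75, 60, 88]

remove root 11; move last element 88 to root → [88, 43, 27, 67, 83, 44, 29, 92, 97, 98, 87, 75, 60, 54]
88 vs smaller child 27 at index 2, swap → [27, 43, 88, 67, 83, 44, 29, 92, 97, 98, 87, 75, 60, 54]
88 vs smaller child 29 at index 6, swap → [27, 43, 29, 67, 83, 44, 88, 92, 97, 98, 87, 75, 60, 54]
88 vs only child 54 at index 13, swap → [27, 43, 29, 67, 83, 44, 54, 92, 97, 98, 87, 75, 60, 88]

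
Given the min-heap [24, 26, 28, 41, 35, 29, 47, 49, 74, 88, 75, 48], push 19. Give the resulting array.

append 19 at index 12 → [24, 26, 28, 41, 35, 29, 47, 49, 74, 88, 75, 48, 19]
19 < parent 29 at index 5, swap → [24, 26, 28, 41, 35, 19, 47, 49, 74, 88, 75, 48, 29]
19 < parent 28 at index 2, swap → [24, 26, 19, 41, 35, 28, 47, 49, 74, 88, 75, 48, 29]
19 < parent 24 at index 0, swap → [19, 26, 24, 41, 35, 28, 47, 49, 74, 88, 75, 48, 29]

[19, 26, 24, 41, 35, 28, 47, 49, 74, 88, 75, 48, 29]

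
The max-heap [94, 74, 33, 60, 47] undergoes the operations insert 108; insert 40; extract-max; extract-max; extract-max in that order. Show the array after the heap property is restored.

[60, 47, 40, 33]

insert 108:
  append 108 at index 5 → [94, 74, 33, 60, 47, 108]
  108 > parent 33 at index 2, swap → [94, 74, 108, 60, 47, 33]
  108 > parent 94 at index 0, swap → [108, 74, 94, 60, 47, 33]
insert 40:
  append 40 at index 6 → [108, 74, 94, 60, 47, 33, 40] (no swap needed)
extract-max → returns 108:
  remove root 108; move last element 40 to root → [40, 74, 94, 60, 47, 33]
  40 vs larger child 94 at index 2, swap → [94, 74, 40, 60, 47, 33]
extract-max → returns 94:
  remove root 94; move last element 33 to root → [33, 74, 40, 60, 47]
  33 vs larger child 74 at index 1, swap → [74, 33, 40, 60, 47]
  33 vs larger child 60 at index 3, swap → [74, 60, 40, 33, 47]
extract-max → returns 74:
  remove root 74; move last element 47 to root → [47, 60, 40, 33]
  47 vs larger child 60 at index 1, swap → [60, 47, 40, 33]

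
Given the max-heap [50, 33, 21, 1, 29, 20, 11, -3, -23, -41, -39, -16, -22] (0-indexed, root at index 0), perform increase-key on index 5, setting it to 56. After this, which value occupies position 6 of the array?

11

set index 5 from 20 to 56 → [50, 33, 21, 1, 29, 56, 11, -3, -23, -41, -39, -16, -22]
56 > parent 21 at index 2, swap → [50, 33, 56, 1, 29, 21, 11, -3, -23, -41, -39, -16, -22]
56 > parent 50 at index 0, swap → [56, 33, 50, 1, 29, 21, 11, -3, -23, -41, -39, -16, -22]
resulting array: [56, 33, 50, 1, 29, 21, 11, -3, -23, -41, -39, -16, -22]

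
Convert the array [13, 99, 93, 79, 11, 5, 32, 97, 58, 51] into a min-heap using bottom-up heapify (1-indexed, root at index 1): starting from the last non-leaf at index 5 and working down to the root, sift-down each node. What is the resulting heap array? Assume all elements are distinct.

[5, 11, 13, 58, 51, 93, 32, 97, 79, 99]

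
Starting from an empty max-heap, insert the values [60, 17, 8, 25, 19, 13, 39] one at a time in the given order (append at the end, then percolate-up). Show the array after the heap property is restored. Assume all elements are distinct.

[60, 25, 39, 17, 19, 8, 13]

Insert 60:
  append 60 at index 0 → [60] (no swap needed)
Insert 17:
  append 17 at index 1 → [60, 17] (no swap needed)
Insert 8:
  append 8 at index 2 → [60, 17, 8] (no swap needed)
Insert 25:
  append 25 at index 3 → [60, 17, 8, 25]
  25 > parent 17 at index 1, swap → [60, 25, 8, 17]
Insert 19:
  append 19 at index 4 → [60, 25, 8, 17, 19] (no swap needed)
Insert 13:
  append 13 at index 5 → [60, 25, 8, 17, 19, 13]
  13 > parent 8 at index 2, swap → [60, 25, 13, 17, 19, 8]
Insert 39:
  append 39 at index 6 → [60, 25, 13, 17, 19, 8, 39]
  39 > parent 13 at index 2, swap → [60, 25, 39, 17, 19, 8, 13]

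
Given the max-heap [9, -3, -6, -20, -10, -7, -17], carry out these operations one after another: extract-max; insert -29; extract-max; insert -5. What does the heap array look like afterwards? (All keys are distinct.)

[-5, -10, -6, -20, -17, -29, -7]

extract-max → returns 9:
  remove root 9; move last element -17 to root → [-17, -3, -6, -20, -10, -7]
  -17 vs larger child -3 at index 1, swap → [-3, -17, -6, -20, -10, -7]
  -17 vs larger child -10 at index 4, swap → [-3, -10, -6, -20, -17, -7]
insert -29:
  append -29 at index 6 → [-3, -10, -6, -20, -17, -7, -29] (no swap needed)
extract-max → returns -3:
  remove root -3; move last element -29 to root → [-29, -10, -6, -20, -17, -7]
  -29 vs larger child -6 at index 2, swap → [-6, -10, -29, -20, -17, -7]
  -29 vs only child -7 at index 5, swap → [-6, -10, -7, -20, -17, -29]
insert -5:
  append -5 at index 6 → [-6, -10, -7, -20, -17, -29, -5]
  -5 > parent -7 at index 2, swap → [-6, -10, -5, -20, -17, -29, -7]
  -5 > parent -6 at index 0, swap → [-5, -10, -6, -20, -17, -29, -7]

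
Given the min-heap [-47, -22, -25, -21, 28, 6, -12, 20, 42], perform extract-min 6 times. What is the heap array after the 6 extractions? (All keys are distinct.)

extract-min #1 returns -47:
  remove root -47; move last element 42 to root → [42, -22, -25, -21, 28, 6, -12, 20]
  42 vs smaller child -25 at index 2, swap → [-25, -22, 42, -21, 28, 6, -12, 20]
  42 vs smaller child -12 at index 6, swap → [-25, -22, -12, -21, 28, 6, 42, 20]
extract-min #2 returns -25:
  remove root -25; move last element 20 to root → [20, -22, -12, -21, 28, 6, 42]
  20 vs smaller child -22 at index 1, swap → [-22, 20, -12, -21, 28, 6, 42]
  20 vs smaller child -21 at index 3, swap → [-22, -21, -12, 20, 28, 6, 42]
extract-min #3 returns -22:
  remove root -22; move last element 42 to root → [42, -21, -12, 20, 28, 6]
  42 vs smaller child -21 at index 1, swap → [-21, 42, -12, 20, 28, 6]
  42 vs smaller child 20 at index 3, swap → [-21, 20, -12, 42, 28, 6]
extract-min #4 returns -21:
  remove root -21; move last element 6 to root → [6, 20, -12, 42, 28]
  6 vs smaller child -12 at index 2, swap → [-12, 20, 6, 42, 28]
extract-min #5 returns -12:
  remove root -12; move last element 28 to root → [28, 20, 6, 42]
  28 vs smaller child 6 at index 2, swap → [6, 20, 28, 42]
extract-min #6 returns 6:
  remove root 6; move last element 42 to root → [42, 20, 28]
  42 vs smaller child 20 at index 1, swap → [20, 42, 28]

[20, 42, 28]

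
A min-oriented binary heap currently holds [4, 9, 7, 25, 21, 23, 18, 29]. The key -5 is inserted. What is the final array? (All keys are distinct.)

[-5, 4, 7, 9, 21, 23, 18, 29, 25]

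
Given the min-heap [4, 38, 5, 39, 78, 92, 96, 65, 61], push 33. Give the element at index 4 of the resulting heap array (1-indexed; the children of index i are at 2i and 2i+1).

append 33 at index 10 → [4, 38, 5, 39, 78, 92, 96, 65, 61, 33]
33 < parent 78 at index 5, swap → [4, 38, 5, 39, 33, 92, 96, 65, 61, 78]
33 < parent 38 at index 2, swap → [4, 33, 5, 39, 38, 92, 96, 65, 61, 78]
resulting array: [4, 33, 5, 39, 38, 92, 96, 65, 61, 78]

39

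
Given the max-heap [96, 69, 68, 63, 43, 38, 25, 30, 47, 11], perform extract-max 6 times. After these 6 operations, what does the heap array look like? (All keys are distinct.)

extract-max #1 returns 96:
  remove root 96; move last element 11 to root → [11, 69, 68, 63, 43, 38, 25, 30, 47]
  11 vs larger child 69 at index 1, swap → [69, 11, 68, 63, 43, 38, 25, 30, 47]
  11 vs larger child 63 at index 3, swap → [69, 63, 68, 11, 43, 38, 25, 30, 47]
  11 vs larger child 47 at index 8, swap → [69, 63, 68, 47, 43, 38, 25, 30, 11]
extract-max #2 returns 69:
  remove root 69; move last element 11 to root → [11, 63, 68, 47, 43, 38, 25, 30]
  11 vs larger child 68 at index 2, swap → [68, 63, 11, 47, 43, 38, 25, 30]
  11 vs larger child 38 at index 5, swap → [68, 63, 38, 47, 43, 11, 25, 30]
extract-max #3 returns 68:
  remove root 68; move last element 30 to root → [30, 63, 38, 47, 43, 11, 25]
  30 vs larger child 63 at index 1, swap → [63, 30, 38, 47, 43, 11, 25]
  30 vs larger child 47 at index 3, swap → [63, 47, 38, 30, 43, 11, 25]
extract-max #4 returns 63:
  remove root 63; move last element 25 to root → [25, 47, 38, 30, 43, 11]
  25 vs larger child 47 at index 1, swap → [47, 25, 38, 30, 43, 11]
  25 vs larger child 43 at index 4, swap → [47, 43, 38, 30, 25, 11]
extract-max #5 returns 47:
  remove root 47; move last element 11 to root → [11, 43, 38, 30, 25]
  11 vs larger child 43 at index 1, swap → [43, 11, 38, 30, 25]
  11 vs larger child 30 at index 3, swap → [43, 30, 38, 11, 25]
extract-max #6 returns 43:
  remove root 43; move last element 25 to root → [25, 30, 38, 11]
  25 vs larger child 38 at index 2, swap → [38, 30, 25, 11]

[38, 30, 25, 11]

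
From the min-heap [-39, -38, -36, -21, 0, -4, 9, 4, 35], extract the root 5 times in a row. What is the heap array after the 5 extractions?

extract-min #1 returns -39:
  remove root -39; move last element 35 to root → [35, -38, -36, -21, 0, -4, 9, 4]
  35 vs smaller child -38 at index 1, swap → [-38, 35, -36, -21, 0, -4, 9, 4]
  35 vs smaller child -21 at index 3, swap → [-38, -21, -36, 35, 0, -4, 9, 4]
  35 vs only child 4 at index 7, swap → [-38, -21, -36, 4, 0, -4, 9, 35]
extract-min #2 returns -38:
  remove root -38; move last element 35 to root → [35, -21, -36, 4, 0, -4, 9]
  35 vs smaller child -36 at index 2, swap → [-36, -21, 35, 4, 0, -4, 9]
  35 vs smaller child -4 at index 5, swap → [-36, -21, -4, 4, 0, 35, 9]
extract-min #3 returns -36:
  remove root -36; move last element 9 to root → [9, -21, -4, 4, 0, 35]
  9 vs smaller child -21 at index 1, swap → [-21, 9, -4, 4, 0, 35]
  9 vs smaller child 0 at index 4, swap → [-21, 0, -4, 4, 9, 35]
extract-min #4 returns -21:
  remove root -21; move last element 35 to root → [35, 0, -4, 4, 9]
  35 vs smaller child -4 at index 2, swap → [-4, 0, 35, 4, 9]
extract-min #5 returns -4:
  remove root -4; move last element 9 to root → [9, 0, 35, 4]
  9 vs smaller child 0 at index 1, swap → [0, 9, 35, 4]
  9 vs only child 4 at index 3, swap → [0, 4, 35, 9]

[0, 4, 35, 9]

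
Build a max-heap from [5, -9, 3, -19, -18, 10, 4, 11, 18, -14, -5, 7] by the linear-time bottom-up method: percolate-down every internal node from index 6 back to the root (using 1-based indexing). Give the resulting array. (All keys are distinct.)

[18, 11, 10, 5, -5, 7, 4, -9, -19, -14, -18, 3]

sift down from index 6: already satisfies heap property
sift down from index 5:
  -18 vs larger child -5 at index 11, swap → [5, -9, 3, -19, -5, 10, 4, 11, 18, -14, -18, 7]
sift down from index 4:
  -19 vs larger child 18 at index 9, swap → [5, -9, 3, 18, -5, 10, 4, 11, -19, -14, -18, 7]
sift down from index 3:
  3 vs larger child 10 at index 6, swap → [5, -9, 10, 18, -5, 3, 4, 11, -19, -14, -18, 7]
  3 vs only child 7 at index 12, swap → [5, -9, 10, 18, -5, 7, 4, 11, -19, -14, -18, 3]
sift down from index 2:
  -9 vs larger child 18 at index 4, swap → [5, 18, 10, -9, -5, 7, 4, 11, -19, -14, -18, 3]
  -9 vs larger child 11 at index 8, swap → [5, 18, 10, 11, -5, 7, 4, -9, -19, -14, -18, 3]
sift down from index 1:
  5 vs larger child 18 at index 2, swap → [18, 5, 10, 11, -5, 7, 4, -9, -19, -14, -18, 3]
  5 vs larger child 11 at index 4, swap → [18, 11, 10, 5, -5, 7, 4, -9, -19, -14, -18, 3]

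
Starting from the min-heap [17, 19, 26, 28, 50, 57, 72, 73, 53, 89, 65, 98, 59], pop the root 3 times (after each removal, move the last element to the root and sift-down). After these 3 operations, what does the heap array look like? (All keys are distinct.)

extract-min #1 returns 17:
  remove root 17; move last element 59 to root → [59, 19, 26, 28, 50, 57, 72, 73, 53, 89, 65, 98]
  59 vs smaller child 19 at index 1, swap → [19, 59, 26, 28, 50, 57, 72, 73, 53, 89, 65, 98]
  59 vs smaller child 28 at index 3, swap → [19, 28, 26, 59, 50, 57, 72, 73, 53, 89, 65, 98]
  59 vs smaller child 53 at index 8, swap → [19, 28, 26, 53, 50, 57, 72, 73, 59, 89, 65, 98]
extract-min #2 returns 19:
  remove root 19; move last element 98 to root → [98, 28, 26, 53, 50, 57, 72, 73, 59, 89, 65]
  98 vs smaller child 26 at index 2, swap → [26, 28, 98, 53, 50, 57, 72, 73, 59, 89, 65]
  98 vs smaller child 57 at index 5, swap → [26, 28, 57, 53, 50, 98, 72, 73, 59, 89, 65]
extract-min #3 returns 26:
  remove root 26; move last element 65 to root → [65, 28, 57, 53, 50, 98, 72, 73, 59, 89]
  65 vs smaller child 28 at index 1, swap → [28, 65, 57, 53, 50, 98, 72, 73, 59, 89]
  65 vs smaller child 50 at index 4, swap → [28, 50, 57, 53, 65, 98, 72, 73, 59, 89]

[28, 50, 57, 53, 65, 98, 72, 73, 59, 89]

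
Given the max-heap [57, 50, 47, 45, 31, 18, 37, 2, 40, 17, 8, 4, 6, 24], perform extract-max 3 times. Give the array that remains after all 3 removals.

extract-max #1 returns 57:
  remove root 57; move last element 24 to root → [24, 50, 47, 45, 31, 18, 37, 2, 40, 17, 8, 4, 6]
  24 vs larger child 50 at index 1, swap → [50, 24, 47, 45, 31, 18, 37, 2, 40, 17, 8, 4, 6]
  24 vs larger child 45 at index 3, swap → [50, 45, 47, 24, 31, 18, 37, 2, 40, 17, 8, 4, 6]
  24 vs larger child 40 at index 8, swap → [50, 45, 47, 40, 31, 18, 37, 2, 24, 17, 8, 4, 6]
extract-max #2 returns 50:
  remove root 50; move last element 6 to root → [6, 45, 47, 40, 31, 18, 37, 2, 24, 17, 8, 4]
  6 vs larger child 47 at index 2, swap → [47, 45, 6, 40, 31, 18, 37, 2, 24, 17, 8, 4]
  6 vs larger child 37 at index 6, swap → [47, 45, 37, 40, 31, 18, 6, 2, 24, 17, 8, 4]
extract-max #3 returns 47:
  remove root 47; move last element 4 to root → [4, 45, 37, 40, 31, 18, 6, 2, 24, 17, 8]
  4 vs larger child 45 at index 1, swap → [45, 4, 37, 40, 31, 18, 6, 2, 24, 17, 8]
  4 vs larger child 40 at index 3, swap → [45, 40, 37, 4, 31, 18, 6, 2, 24, 17, 8]
  4 vs larger child 24 at index 8, swap → [45, 40, 37, 24, 31, 18, 6, 2, 4, 17, 8]

[45, 40, 37, 24, 31, 18, 6, 2, 4, 17, 8]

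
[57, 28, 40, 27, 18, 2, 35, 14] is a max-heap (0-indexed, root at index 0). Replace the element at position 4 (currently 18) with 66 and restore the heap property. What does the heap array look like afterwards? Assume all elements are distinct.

[66, 57, 40, 27, 28, 2, 35, 14]

set index 4 from 18 to 66 → [57, 28, 40, 27, 66, 2, 35, 14]
66 > parent 28 at index 1, swap → [57, 66, 40, 27, 28, 2, 35, 14]
66 > parent 57 at index 0, swap → [66, 57, 40, 27, 28, 2, 35, 14]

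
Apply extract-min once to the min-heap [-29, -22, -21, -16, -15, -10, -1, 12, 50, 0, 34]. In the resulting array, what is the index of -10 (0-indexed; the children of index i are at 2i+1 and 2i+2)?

remove root -29; move last element 34 to root → [34, -22, -21, -16, -15, -10, -1, 12, 50, 0]
34 vs smaller child -22 at index 1, swap → [-22, 34, -21, -16, -15, -10, -1, 12, 50, 0]
34 vs smaller child -16 at index 3, swap → [-22, -16, -21, 34, -15, -10, -1, 12, 50, 0]
34 vs smaller child 12 at index 7, swap → [-22, -16, -21, 12, -15, -10, -1, 34, 50, 0]
resulting array: [-22, -16, -21, 12, -15, -10, -1, 34, 50, 0]

5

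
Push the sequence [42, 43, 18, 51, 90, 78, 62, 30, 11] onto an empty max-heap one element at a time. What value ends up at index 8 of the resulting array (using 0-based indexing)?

Insert 42:
  append 42 at index 0 → [42] (no swap needed)
Insert 43:
  append 43 at index 1 → [42, 43]
  43 > parent 42 at index 0, swap → [43, 42]
Insert 18:
  append 18 at index 2 → [43, 42, 18] (no swap needed)
Insert 51:
  append 51 at index 3 → [43, 42, 18, 51]
  51 > parent 42 at index 1, swap → [43, 51, 18, 42]
  51 > parent 43 at index 0, swap → [51, 43, 18, 42]
Insert 90:
  append 90 at index 4 → [51, 43, 18, 42, 90]
  90 > parent 43 at index 1, swap → [51, 90, 18, 42, 43]
  90 > parent 51 at index 0, swap → [90, 51, 18, 42, 43]
Insert 78:
  append 78 at index 5 → [90, 51, 18, 42, 43, 78]
  78 > parent 18 at index 2, swap → [90, 51, 78, 42, 43, 18]
Insert 62:
  append 62 at index 6 → [90, 51, 78, 42, 43, 18, 62] (no swap needed)
Insert 30:
  append 30 at index 7 → [90, 51, 78, 42, 43, 18, 62, 30] (no swap needed)
Insert 11:
  append 11 at index 8 → [90, 51, 78, 42, 43, 18, 62, 30, 11] (no swap needed)
resulting array: [90, 51, 78, 42, 43, 18, 62, 30, 11]

11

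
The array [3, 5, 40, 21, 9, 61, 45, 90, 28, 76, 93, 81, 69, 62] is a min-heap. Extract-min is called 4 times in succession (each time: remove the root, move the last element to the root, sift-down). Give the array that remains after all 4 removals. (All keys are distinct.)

[28, 62, 40, 69, 76, 61, 45, 90, 81, 93]

extract-min #1 returns 3:
  remove root 3; move last element 62 to root → [62, 5, 40, 21, 9, 61, 45, 90, 28, 76, 93, 81, 69]
  62 vs smaller child 5 at index 1, swap → [5, 62, 40, 21, 9, 61, 45, 90, 28, 76, 93, 81, 69]
  62 vs smaller child 9 at index 4, swap → [5, 9, 40, 21, 62, 61, 45, 90, 28, 76, 93, 81, 69]
extract-min #2 returns 5:
  remove root 5; move last element 69 to root → [69, 9, 40, 21, 62, 61, 45, 90, 28, 76, 93, 81]
  69 vs smaller child 9 at index 1, swap → [9, 69, 40, 21, 62, 61, 45, 90, 28, 76, 93, 81]
  69 vs smaller child 21 at index 3, swap → [9, 21, 40, 69, 62, 61, 45, 90, 28, 76, 93, 81]
  69 vs smaller child 28 at index 8, swap → [9, 21, 40, 28, 62, 61, 45, 90, 69, 76, 93, 81]
extract-min #3 returns 9:
  remove root 9; move last element 81 to root → [81, 21, 40, 28, 62, 61, 45, 90, 69, 76, 93]
  81 vs smaller child 21 at index 1, swap → [21, 81, 40, 28, 62, 61, 45, 90, 69, 76, 93]
  81 vs smaller child 28 at index 3, swap → [21, 28, 40, 81, 62, 61, 45, 90, 69, 76, 93]
  81 vs smaller child 69 at index 8, swap → [21, 28, 40, 69, 62, 61, 45, 90, 81, 76, 93]
extract-min #4 returns 21:
  remove root 21; move last element 93 to root → [93, 28, 40, 69, 62, 61, 45, 90, 81, 76]
  93 vs smaller child 28 at index 1, swap → [28, 93, 40, 69, 62, 61, 45, 90, 81, 76]
  93 vs smaller child 62 at index 4, swap → [28, 62, 40, 69, 93, 61, 45, 90, 81, 76]
  93 vs only child 76 at index 9, swap → [28, 62, 40, 69, 76, 61, 45, 90, 81, 93]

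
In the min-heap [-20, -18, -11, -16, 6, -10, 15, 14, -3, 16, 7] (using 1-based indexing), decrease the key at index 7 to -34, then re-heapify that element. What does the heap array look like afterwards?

[-34, -18, -20, -16, 6, -10, -11, 14, -3, 16, 7]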